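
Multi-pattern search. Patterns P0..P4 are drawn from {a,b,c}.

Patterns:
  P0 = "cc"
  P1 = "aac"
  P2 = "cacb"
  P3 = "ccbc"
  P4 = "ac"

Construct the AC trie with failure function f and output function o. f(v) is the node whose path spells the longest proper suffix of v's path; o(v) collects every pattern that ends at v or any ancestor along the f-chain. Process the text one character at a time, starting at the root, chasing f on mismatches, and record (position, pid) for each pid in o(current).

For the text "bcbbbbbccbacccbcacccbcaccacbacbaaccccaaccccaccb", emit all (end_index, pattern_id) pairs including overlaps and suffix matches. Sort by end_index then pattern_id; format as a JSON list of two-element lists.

Build:
Trie nodes:
  n0 'ε': a→3 c→1
  n1 'c': a→6 c→2
  n2 'cc': b→9  [P0 ends]
  n3 'a': a→4 c→11
  n4 'aa': c→5
  n5 'aac': ·  [P1 ends]
  n6 'ca': c→7
  n7 'cac': b→8
  n8 'cacb': ·  [P2 ends]
  n9 'ccb': c→10
  n10 'ccbc': ·  [P3 ends]
  n11 'ac': ·  [P4 ends]

BFS fail/out derivation:
  fail(1) 'c': from fail(0)=0 chase 'c': 0 ⇒ 0;  out=∅∪out(0)=∅
  fail(3) 'a': from fail(0)=0 chase 'a': 0 ⇒ 0;  out=∅∪out(0)=∅
  fail(2) 'cc': from fail(1)=0 chase 'c': 0 ⇒ 1;  out={0}∪out(1)={0}
  fail(4) 'aa': from fail(3)=0 chase 'a': 0 ⇒ 3;  out=∅∪out(3)=∅
  fail(6) 'ca': from fail(1)=0 chase 'a': 0 ⇒ 3;  out=∅∪out(3)=∅
  fail(11) 'ac': from fail(3)=0 chase 'c': 0 ⇒ 1;  out={4}∪out(1)={4}
  fail(5) 'aac': from fail(4)=3 chase 'c': 3 ⇒ 11;  out={1}∪out(11)={1,4}
  fail(7) 'cac': from fail(6)=3 chase 'c': 3 ⇒ 11;  out=∅∪out(11)={4}
  fail(9) 'ccb': from fail(2)=1 chase 'b': 1→0 ⇒ 0;  out=∅∪out(0)=∅
  fail(8) 'cacb': from fail(7)=11 chase 'b': 11→1→0 ⇒ 0;  out={2}∪out(0)={2}
  fail(10) 'ccbc': from fail(9)=0 chase 'c': 0 ⇒ 1;  out={3}∪out(1)={3}

Scan:
[0] read 'b'  n0⇒n0
[1] read 'c'  n0⇒n1
[2] read 'b'  n1⇒n0 ·f
[3] read 'b'  n0⇒n0
[4] read 'b'  n0⇒n0
[5] read 'b'  n0⇒n0
[6] read 'b'  n0⇒n0
[7] read 'c'  n0⇒n1
[8] read 'c'  n1⇒n2  ** P0@[7:8]
[9] read 'b'  n2⇒n9
[10] read 'a'  n9⇒n3 ·f
[11] read 'c'  n3⇒n11  ** P4@[10:11]
[12] read 'c'  n11⇒n2 ·f  ** P0@[11:12]
[13] read 'c'  n2⇒n2 ·f  ** P0@[12:13]
[14] read 'b'  n2⇒n9
[15] read 'c'  n9⇒n10  ** P3@[12:15]
[16] read 'a'  n10⇒n6 ·f
[17] read 'c'  n6⇒n7  ** P4@[16:17]
[18] read 'c'  n7⇒n2 ·f  ** P0@[17:18]
[19] read 'c'  n2⇒n2 ·f  ** P0@[18:19]
[20] read 'b'  n2⇒n9
[21] read 'c'  n9⇒n10  ** P3@[18:21]
[22] read 'a'  n10⇒n6 ·f
[23] read 'c'  n6⇒n7  ** P4@[22:23]
[24] read 'c'  n7⇒n2 ·f  ** P0@[23:24]
[25] read 'a'  n2⇒n6 ·f
[26] read 'c'  n6⇒n7  ** P4@[25:26]
[27] read 'b'  n7⇒n8  ** P2@[24:27]
[28] read 'a'  n8⇒n3 ·f
[29] read 'c'  n3⇒n11  ** P4@[28:29]
[30] read 'b'  n11⇒n0 ·f
[31] read 'a'  n0⇒n3
[32] read 'a'  n3⇒n4
[33] read 'c'  n4⇒n5  ** P1@[31:33],P4@[32:33]
[34] read 'c'  n5⇒n2 ·f  ** P0@[33:34]
[35] read 'c'  n2⇒n2 ·f  ** P0@[34:35]
[36] read 'c'  n2⇒n2 ·f  ** P0@[35:36]
[37] read 'a'  n2⇒n6 ·f
[38] read 'a'  n6⇒n4 ·f
[39] read 'c'  n4⇒n5  ** P1@[37:39],P4@[38:39]
[40] read 'c'  n5⇒n2 ·f  ** P0@[39:40]
[41] read 'c'  n2⇒n2 ·f  ** P0@[40:41]
[42] read 'c'  n2⇒n2 ·f  ** P0@[41:42]
[43] read 'a'  n2⇒n6 ·f
[44] read 'c'  n6⇒n7  ** P4@[43:44]
[45] read 'c'  n7⇒n2 ·f  ** P0@[44:45]
[46] read 'b'  n2⇒n9

All matches (sorted): [[8,0],[11,4],[12,0],[13,0],[15,3],[17,4],[18,0],[19,0],[21,3],[23,4],[24,0],[26,4],[27,2],[29,4],[33,1],[33,4],[34,0],[35,0],[36,0],[39,1],[39,4],[40,0],[41,0],[42,0],[44,4],[45,0]]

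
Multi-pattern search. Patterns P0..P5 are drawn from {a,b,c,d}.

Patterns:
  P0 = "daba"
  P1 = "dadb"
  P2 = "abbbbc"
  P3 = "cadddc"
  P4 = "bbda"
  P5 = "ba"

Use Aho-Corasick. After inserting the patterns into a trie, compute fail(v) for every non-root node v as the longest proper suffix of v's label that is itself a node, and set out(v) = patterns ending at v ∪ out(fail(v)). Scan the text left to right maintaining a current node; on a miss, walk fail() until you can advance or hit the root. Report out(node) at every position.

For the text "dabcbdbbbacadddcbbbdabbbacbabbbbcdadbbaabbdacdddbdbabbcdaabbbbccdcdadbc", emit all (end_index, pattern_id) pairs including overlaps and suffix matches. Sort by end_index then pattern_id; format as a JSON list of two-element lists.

Construct AC machine:
Trie nodes:
  0='ε' goto a→7 b→19 c→13 d→1
  1='d' goto a→2
  2='da' goto b→3 d→5
  3='dab' goto a→4
  4='daba' goto ·  [P0 ends]
  5='dad' goto b→6
  6='dadb' goto ·  [P1 ends]
  7='a' goto b→8
  8='ab' goto b→9
  9='abb' goto b→10
  10='abbb' goto b→11
  11='abbbb' goto c→12
  12='abbbbc' goto ·  [P2 ends]
  13='c' goto a→14
  14='ca' goto d→15
  15='cad' goto d→16
  16='cadd' goto d→17
  17='caddd' goto c→18
  18='cadddc' goto ·  [P3 ends]
  19='b' goto a→23 b→20
  20='bb' goto d→21
  21='bbd' goto a→22
  22='bbda' goto ·  [P4 ends]
  23='ba' goto ·  [P5 ends]

BFS fail/out derivation:
  n1('d'): parent n0 fail=0; on 'd' 0 → fail=0;  out ∅∪∅=∅
  n7('a'): parent n0 fail=0; on 'a' 0 → fail=0;  out ∅∪∅=∅
  n13('c'): parent n0 fail=0; on 'c' 0 → fail=0;  out ∅∪∅=∅
  n19('b'): parent n0 fail=0; on 'b' 0 → fail=0;  out ∅∪∅=∅
  n2('da'): parent n1 fail=0; on 'a' 0 → fail=7;  out ∅∪∅=∅
  n8('ab'): parent n7 fail=0; on 'b' 0 → fail=19;  out ∅∪∅=∅
  n14('ca'): parent n13 fail=0; on 'a' 0 → fail=7;  out ∅∪∅=∅
  n20('bb'): parent n19 fail=0; on 'b' 0 → fail=19;  out ∅∪∅=∅
  n23('ba'): parent n19 fail=0; on 'a' 0 → fail=7;  out {5}∪∅={5}
  n3('dab'): parent n2 fail=7; on 'b' 7 → fail=8;  out ∅∪∅=∅
  n5('dad'): parent n2 fail=7; on 'd' 7→0 → fail=1;  out ∅∪∅=∅
  n9('abb'): parent n8 fail=19; on 'b' 19 → fail=20;  out ∅∪∅=∅
  n15('cad'): parent n14 fail=7; on 'd' 7→0 → fail=1;  out ∅∪∅=∅
  n21('bbd'): parent n20 fail=19; on 'd' 19→0 → fail=1;  out ∅∪∅=∅
  n4('daba'): parent n3 fail=8; on 'a' 8→19 → fail=23;  out {0}∪{5}={0,5}
  n6('dadb'): parent n5 fail=1; on 'b' 1→0 → fail=19;  out {1}∪∅={1}
  n10('abbb'): parent n9 fail=20; on 'b' 20→19 → fail=20;  out ∅∪∅=∅
  n16('cadd'): parent n15 fail=1; on 'd' 1→0 → fail=1;  out ∅∪∅=∅
  n22('bbda'): parent n21 fail=1; on 'a' 1 → fail=2;  out {4}∪∅={4}
  n11('abbbb'): parent n10 fail=20; on 'b' 20→19 → fail=20;  out ∅∪∅=∅
  n17('caddd'): parent n16 fail=1; on 'd' 1→0 → fail=1;  out ∅∪∅=∅
  n12('abbbbc'): parent n11 fail=20; on 'c' 20→19→0 → fail=13;  out {2}∪∅={2}
  n18('cadddc'): parent n17 fail=1; on 'c' 1→0 → fail=13;  out {3}∪∅={3}

Scan:
pos 0 'd': at 1
pos 1 'a': at 2
pos 2 'b': at 3
pos 3 'c': at 13 ·f
pos 4 'b': at 19 ·f
pos 5 'd': at 1 ·f
pos 6 'b': at 19 ·f
pos 7 'b': at 20
pos 8 'b': at 20 ·f
pos 9 'a': at 23 ·f  ** P5@[8:9]
pos 10 'c': at 13 ·f
pos 11 'a': at 14
pos 12 'd': at 15
pos 13 'd': at 16
pos 14 'd': at 17
pos 15 'c': at 18  ** P3@[10:15]
pos 16 'b': at 19 ·f
pos 17 'b': at 20
pos 18 'b': at 20 ·f
pos 19 'd': at 21
pos 20 'a': at 22  ** P4@[17:20]
pos 21 'b': at 3 ·f
pos 22 'b': at 9 ·f
pos 23 'b': at 10
pos 24 'a': at 23 ·f  ** P5@[23:24]
pos 25 'c': at 13 ·f
pos 26 'b': at 19 ·f
pos 27 'a': at 23  ** P5@[26:27]
pos 28 'b': at 8 ·f
pos 29 'b': at 9
pos 30 'b': at 10
pos 31 'b': at 11
pos 32 'c': at 12  ** P2@[27:32]
pos 33 'd': at 1 ·f
pos 34 'a': at 2
pos 35 'd': at 5
pos 36 'b': at 6  ** P1@[33:36]
pos 37 'b': at 20 ·f
pos 38 'a': at 23 ·f  ** P5@[37:38]
pos 39 'a': at 7 ·f
pos 40 'b': at 8
pos 41 'b': at 9
pos 42 'd': at 21 ·f
pos 43 'a': at 22  ** P4@[40:43]
pos 44 'c': at 13 ·f
pos 45 'd': at 1 ·f
pos 46 'd': at 1 ·f
pos 47 'd': at 1 ·f
pos 48 'b': at 19 ·f
pos 49 'd': at 1 ·f
pos 50 'b': at 19 ·f
pos 51 'a': at 23  ** P5@[50:51]
pos 52 'b': at 8 ·f
pos 53 'b': at 9
pos 54 'c': at 13 ·f
pos 55 'd': at 1 ·f
pos 56 'a': at 2
pos 57 'a': at 7 ·f
pos 58 'b': at 8
pos 59 'b': at 9
pos 60 'b': at 10
pos 61 'b': at 11
pos 62 'c': at 12  ** P2@[57:62]
pos 63 'c': at 13 ·f
pos 64 'd': at 1 ·f
pos 65 'c': at 13 ·f
pos 66 'd': at 1 ·f
pos 67 'a': at 2
pos 68 'd': at 5
pos 69 'b': at 6  ** P1@[66:69]
pos 70 'c': at 13 ·f

All matches (sorted): [[9,5],[15,3],[20,4],[24,5],[27,5],[32,2],[36,1],[38,5],[43,4],[51,5],[62,2],[69,1]]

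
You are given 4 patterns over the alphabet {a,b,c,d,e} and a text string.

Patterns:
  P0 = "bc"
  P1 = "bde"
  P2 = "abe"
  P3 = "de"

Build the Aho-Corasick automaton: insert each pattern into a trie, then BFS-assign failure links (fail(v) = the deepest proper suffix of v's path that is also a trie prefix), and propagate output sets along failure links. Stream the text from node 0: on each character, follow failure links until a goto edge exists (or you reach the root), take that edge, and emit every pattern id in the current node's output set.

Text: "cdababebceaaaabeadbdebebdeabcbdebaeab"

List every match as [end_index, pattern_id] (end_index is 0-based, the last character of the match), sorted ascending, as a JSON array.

Build:
Trie (insert patterns):
  0='ε' goto a→5 b→1 d→8
  1='b' goto c→2 d→3
  2='bc' goto ·  [P0 ends]
  3='bd' goto e→4
  4='bde' goto ·  [P1 ends]
  5='a' goto b→6
  6='ab' goto e→7
  7='abe' goto ·  [P2 ends]
  8='d' goto e→9
  9='de' goto ·  [P3 ends]

Failure links (BFS by depth):
  fail(1) 'b': from fail(0)=0 chase 'b': 0 ⇒ 0;  out=∅∪out(0)=∅
  fail(5) 'a': from fail(0)=0 chase 'a': 0 ⇒ 0;  out=∅∪out(0)=∅
  fail(8) 'd': from fail(0)=0 chase 'd': 0 ⇒ 0;  out=∅∪out(0)=∅
  fail(2) 'bc': from fail(1)=0 chase 'c': 0 ⇒ 0;  out={0}∪out(0)={0}
  fail(3) 'bd': from fail(1)=0 chase 'd': 0 ⇒ 8;  out=∅∪out(8)=∅
  fail(6) 'ab': from fail(5)=0 chase 'b': 0 ⇒ 1;  out=∅∪out(1)=∅
  fail(9) 'de': from fail(8)=0 chase 'e': 0 ⇒ 0;  out={3}∪out(0)={3}
  fail(4) 'bde': from fail(3)=8 chase 'e': 8 ⇒ 9;  out={1}∪out(9)={1,3}
  fail(7) 'abe': from fail(6)=1 chase 'e': 1→0 ⇒ 0;  out={2}∪out(0)={2}

Scan:
i=0 'c': node 0→0
i=1 'd': node 0→8
i=2 'a': node 8→5 ·f
i=3 'b': node 5→6
i=4 'a': node 6→5 ·f
i=5 'b': node 5→6
i=6 'e': node 6→7  emit P2@[4:6]
i=7 'b': node 7→1 ·f
i=8 'c': node 1→2  emit P0@[7:8]
i=9 'e': node 2→0 ·f
i=10 'a': node 0→5
i=11 'a': node 5→5 ·f
i=12 'a': node 5→5 ·f
i=13 'a': node 5→5 ·f
i=14 'b': node 5→6
i=15 'e': node 6→7  emit P2@[13:15]
i=16 'a': node 7→5 ·f
i=17 'd': node 5→8 ·f
i=18 'b': node 8→1 ·f
i=19 'd': node 1→3
i=20 'e': node 3→4  emit P1@[18:20],P3@[19:20]
i=21 'b': node 4→1 ·f
i=22 'e': node 1→0 ·f
i=23 'b': node 0→1
i=24 'd': node 1→3
i=25 'e': node 3→4  emit P1@[23:25],P3@[24:25]
i=26 'a': node 4→5 ·f
i=27 'b': node 5→6
i=28 'c': node 6→2 ·f  emit P0@[27:28]
i=29 'b': node 2→1 ·f
i=30 'd': node 1→3
i=31 'e': node 3→4  emit P1@[29:31],P3@[30:31]
i=32 'b': node 4→1 ·f
i=33 'a': node 1→5 ·f
i=34 'e': node 5→0 ·f
i=35 'a': node 0→5
i=36 'b': node 5→6

Matches: [[6,2],[8,0],[15,2],[20,1],[20,3],[25,1],[25,3],[28,0],[31,1],[31,3]]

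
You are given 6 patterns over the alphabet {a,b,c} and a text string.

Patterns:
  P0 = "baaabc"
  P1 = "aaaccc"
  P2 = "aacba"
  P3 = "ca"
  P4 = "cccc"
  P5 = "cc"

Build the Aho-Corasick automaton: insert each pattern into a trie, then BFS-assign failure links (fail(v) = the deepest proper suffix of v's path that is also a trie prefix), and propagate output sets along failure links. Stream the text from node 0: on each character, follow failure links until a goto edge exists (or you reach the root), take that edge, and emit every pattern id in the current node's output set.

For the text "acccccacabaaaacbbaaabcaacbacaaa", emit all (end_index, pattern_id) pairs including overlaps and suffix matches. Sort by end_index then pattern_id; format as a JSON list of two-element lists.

Build automaton:
Trie (insert patterns):
  0='ε' goto a→7 b→1 c→16
  1='b' goto a→2
  2='ba' goto a→3
  3='baa' goto a→4
  4='baaa' goto b→5
  5='baaab' goto c→6
  6='baaabc' goto ·  [P0 ends]
  7='a' goto a→8
  8='aa' goto a→9 c→13
  9='aaa' goto c→10
  10='aaac' goto c→11
  11='aaacc' goto c→12
  12='aaaccc' goto ·  [P1 ends]
  13='aac' goto b→14
  14='aacb' goto a→15
  15='aacba' goto ·  [P2 ends]
  16='c' goto a→17 c→18
  17='ca' goto ·  [P3 ends]
  18='cc' goto c→19  [P5 ends]
  19='ccc' goto c→20
  20='cccc' goto ·  [P4 ends]

Failure links (BFS by depth):
  fail(1) 'b': from fail(0)=0 chase 'b': 0 ⇒ 0;  out=∅∪out(0)=∅
  fail(7) 'a': from fail(0)=0 chase 'a': 0 ⇒ 0;  out=∅∪out(0)=∅
  fail(16) 'c': from fail(0)=0 chase 'c': 0 ⇒ 0;  out=∅∪out(0)=∅
  fail(2) 'ba': from fail(1)=0 chase 'a': 0 ⇒ 7;  out=∅∪out(7)=∅
  fail(8) 'aa': from fail(7)=0 chase 'a': 0 ⇒ 7;  out=∅∪out(7)=∅
  fail(17) 'ca': from fail(16)=0 chase 'a': 0 ⇒ 7;  out={3}∪out(7)={3}
  fail(18) 'cc': from fail(16)=0 chase 'c': 0 ⇒ 16;  out={5}∪out(16)={5}
  fail(3) 'baa': from fail(2)=7 chase 'a': 7 ⇒ 8;  out=∅∪out(8)=∅
  fail(9) 'aaa': from fail(8)=7 chase 'a': 7 ⇒ 8;  out=∅∪out(8)=∅
  fail(13) 'aac': from fail(8)=7 chase 'c': 7→0 ⇒ 16;  out=∅∪out(16)=∅
  fail(19) 'ccc': from fail(18)=16 chase 'c': 16 ⇒ 18;  out=∅∪out(18)={5}
  fail(4) 'baaa': from fail(3)=8 chase 'a': 8 ⇒ 9;  out=∅∪out(9)=∅
  fail(10) 'aaac': from fail(9)=8 chase 'c': 8 ⇒ 13;  out=∅∪out(13)=∅
  fail(14) 'aacb': from fail(13)=16 chase 'b': 16→0 ⇒ 1;  out=∅∪out(1)=∅
  fail(20) 'cccc': from fail(19)=18 chase 'c': 18 ⇒ 19;  out={4}∪out(19)={4,5}
  fail(5) 'baaab': from fail(4)=9 chase 'b': 9→8→7→0 ⇒ 1;  out=∅∪out(1)=∅
  fail(11) 'aaacc': from fail(10)=13 chase 'c': 13→16 ⇒ 18;  out=∅∪out(18)={5}
  fail(15) 'aacba': from fail(14)=1 chase 'a': 1 ⇒ 2;  out={2}∪out(2)={2}
  fail(6) 'baaabc': from fail(5)=1 chase 'c': 1→0 ⇒ 16;  out={0}∪out(16)={0}
  fail(12) 'aaaccc': from fail(11)=18 chase 'c': 18 ⇒ 19;  out={1}∪out(19)={1,5}

Scan:
[0] read 'a'  n0⇒n7
[1] read 'c'  n7⇒n16 ·f
[2] read 'c'  n16⇒n18  ** P5@[1:2]
[3] read 'c'  n18⇒n19  ** P5@[2:3]
[4] read 'c'  n19⇒n20  ** P4@[1:4],P5@[3:4]
[5] read 'c'  n20⇒n20 ·f  ** P4@[2:5],P5@[4:5]
[6] read 'a'  n20⇒n17 ·f  ** P3@[5:6]
[7] read 'c'  n17⇒n16 ·f
[8] read 'a'  n16⇒n17  ** P3@[7:8]
[9] read 'b'  n17⇒n1 ·f
[10] read 'a'  n1⇒n2
[11] read 'a'  n2⇒n3
[12] read 'a'  n3⇒n4
[13] read 'a'  n4⇒n9 ·f
[14] read 'c'  n9⇒n10
[15] read 'b'  n10⇒n14 ·f
[16] read 'b'  n14⇒n1 ·f
[17] read 'a'  n1⇒n2
[18] read 'a'  n2⇒n3
[19] read 'a'  n3⇒n4
[20] read 'b'  n4⇒n5
[21] read 'c'  n5⇒n6  ** P0@[16:21]
[22] read 'a'  n6⇒n17 ·f  ** P3@[21:22]
[23] read 'a'  n17⇒n8 ·f
[24] read 'c'  n8⇒n13
[25] read 'b'  n13⇒n14
[26] read 'a'  n14⇒n15  ** P2@[22:26]
[27] read 'c'  n15⇒n16 ·f
[28] read 'a'  n16⇒n17  ** P3@[27:28]
[29] read 'a'  n17⇒n8 ·f
[30] read 'a'  n8⇒n9

Matches: [[2,5],[3,5],[4,4],[4,5],[5,4],[5,5],[6,3],[8,3],[21,0],[22,3],[26,2],[28,3]]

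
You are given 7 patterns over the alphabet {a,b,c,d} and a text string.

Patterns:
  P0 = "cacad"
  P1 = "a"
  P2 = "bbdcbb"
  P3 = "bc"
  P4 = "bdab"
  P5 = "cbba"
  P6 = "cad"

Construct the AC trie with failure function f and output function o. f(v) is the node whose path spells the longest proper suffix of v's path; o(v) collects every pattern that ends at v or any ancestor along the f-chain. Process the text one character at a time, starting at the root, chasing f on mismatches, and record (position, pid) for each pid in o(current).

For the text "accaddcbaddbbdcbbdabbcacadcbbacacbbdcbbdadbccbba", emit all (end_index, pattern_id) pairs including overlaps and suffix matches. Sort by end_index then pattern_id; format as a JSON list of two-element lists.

Build:
Trie nodes:
  n0 'ε': a→6 b→7 c→1
  n1 'c': a→2 b→17
  n2 'ca': c→3 d→20
  n3 'cac': a→4
  n4 'caca': d→5
  n5 'cacad': ·  [P0 ends]
  n6 'a': ·  [P1 ends]
  n7 'b': b→8 c→13 d→14
  n8 'bb': d→9
  n9 'bbd': c→10
  n10 'bbdc': b→11
  n11 'bbdcb': b→12
  n12 'bbdcbb': ·  [P2 ends]
  n13 'bc': ·  [P3 ends]
  n14 'bd': a→15
  n15 'bda': b→16
  n16 'bdab': ·  [P4 ends]
  n17 'cb': b→18
  n18 'cbb': a→19
  n19 'cbba': ·  [P5 ends]
  n20 'cad': ·  [P6 ends]

BFS fail/out derivation:
  n1('c'): parent n0 fail=0; on 'c' 0 → fail=0;  out ∅∪∅=∅
  n6('a'): parent n0 fail=0; on 'a' 0 → fail=0;  out {1}∪∅={1}
  n7('b'): parent n0 fail=0; on 'b' 0 → fail=0;  out ∅∪∅=∅
  n2('ca'): parent n1 fail=0; on 'a' 0 → fail=6;  out ∅∪{1}={1}
  n8('bb'): parent n7 fail=0; on 'b' 0 → fail=7;  out ∅∪∅=∅
  n13('bc'): parent n7 fail=0; on 'c' 0 → fail=1;  out {3}∪∅={3}
  n14('bd'): parent n7 fail=0; on 'd' 0 → fail=0;  out ∅∪∅=∅
  n17('cb'): parent n1 fail=0; on 'b' 0 → fail=7;  out ∅∪∅=∅
  n3('cac'): parent n2 fail=6; on 'c' 6→0 → fail=1;  out ∅∪∅=∅
  n9('bbd'): parent n8 fail=7; on 'd' 7 → fail=14;  out ∅∪∅=∅
  n15('bda'): parent n14 fail=0; on 'a' 0 → fail=6;  out ∅∪{1}={1}
  n18('cbb'): parent n17 fail=7; on 'b' 7 → fail=8;  out ∅∪∅=∅
  n20('cad'): parent n2 fail=6; on 'd' 6→0 → fail=0;  out {6}∪∅={6}
  n4('caca'): parent n3 fail=1; on 'a' 1 → fail=2;  out ∅∪{1}={1}
  n10('bbdc'): parent n9 fail=14; on 'c' 14→0 → fail=1;  out ∅∪∅=∅
  n16('bdab'): parent n15 fail=6; on 'b' 6→0 → fail=7;  out {4}∪∅={4}
  n19('cbba'): parent n18 fail=8; on 'a' 8→7→0 → fail=6;  out {5}∪{1}={1,5}
  n5('cacad'): parent n4 fail=2; on 'd' 2 → fail=20;  out {0}∪{6}={0,6}
  n11('bbdcb'): parent n10 fail=1; on 'b' 1 → fail=17;  out ∅∪∅=∅
  n12('bbdcbb'): parent n11 fail=17; on 'b' 17 → fail=18;  out {2}∪∅={2}

Scan:
pos 0 'a': at 6  emit P1@[0:0]
pos 1 'c': at 1 (via fail)
pos 2 'c': at 1 (via fail)
pos 3 'a': at 2  emit P1@[3:3]
pos 4 'd': at 20  emit P6@[2:4]
pos 5 'd': at 0 (via fail)
pos 6 'c': at 1
pos 7 'b': at 17
pos 8 'a': at 6 (via fail)  emit P1@[8:8]
pos 9 'd': at 0 (via fail)
pos 10 'd': at 0
pos 11 'b': at 7
pos 12 'b': at 8
pos 13 'd': at 9
pos 14 'c': at 10
pos 15 'b': at 11
pos 16 'b': at 12  emit P2@[11:16]
pos 17 'd': at 9 (via fail)
pos 18 'a': at 15 (via fail)  emit P1@[18:18]
pos 19 'b': at 16  emit P4@[16:19]
pos 20 'b': at 8 (via fail)
pos 21 'c': at 13 (via fail)  emit P3@[20:21]
pos 22 'a': at 2 (via fail)  emit P1@[22:22]
pos 23 'c': at 3
pos 24 'a': at 4  emit P1@[24:24]
pos 25 'd': at 5  emit P0@[21:25],P6@[23:25]
pos 26 'c': at 1 (via fail)
pos 27 'b': at 17
pos 28 'b': at 18
pos 29 'a': at 19  emit P1@[29:29],P5@[26:29]
pos 30 'c': at 1 (via fail)
pos 31 'a': at 2  emit P1@[31:31]
pos 32 'c': at 3
pos 33 'b': at 17 (via fail)
pos 34 'b': at 18
pos 35 'd': at 9 (via fail)
pos 36 'c': at 10
pos 37 'b': at 11
pos 38 'b': at 12  emit P2@[33:38]
pos 39 'd': at 9 (via fail)
pos 40 'a': at 15 (via fail)  emit P1@[40:40]
pos 41 'd': at 0 (via fail)
pos 42 'b': at 7
pos 43 'c': at 13  emit P3@[42:43]
pos 44 'c': at 1 (via fail)
pos 45 'b': at 17
pos 46 'b': at 18
pos 47 'a': at 19  emit P1@[47:47],P5@[44:47]

Matches: [[0,1],[3,1],[4,6],[8,1],[16,2],[18,1],[19,4],[21,3],[22,1],[24,1],[25,0],[25,6],[29,1],[29,5],[31,1],[38,2],[40,1],[43,3],[47,1],[47,5]]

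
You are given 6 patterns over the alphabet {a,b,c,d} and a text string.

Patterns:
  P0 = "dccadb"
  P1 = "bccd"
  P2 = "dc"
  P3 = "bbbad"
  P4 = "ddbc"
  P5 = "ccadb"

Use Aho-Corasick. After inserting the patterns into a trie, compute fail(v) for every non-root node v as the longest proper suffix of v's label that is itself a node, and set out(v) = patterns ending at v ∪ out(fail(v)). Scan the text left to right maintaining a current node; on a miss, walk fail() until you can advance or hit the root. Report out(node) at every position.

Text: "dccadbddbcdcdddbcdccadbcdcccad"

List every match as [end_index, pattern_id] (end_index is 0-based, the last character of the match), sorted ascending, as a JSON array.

Construct AC machine:
Trie (insert patterns):
  n0 'ε': b→7 c→18 d→1
  n1 'd': c→2 d→15
  n2 'dc': c→3  ←P2
  n3 'dcc': a→4
  n4 'dcca': d→5
  n5 'dccad': b→6
  n6 'dccadb': ·  ←P0
  n7 'b': b→11 c→8
  n8 'bc': c→9
  n9 'bcc': d→10
  n10 'bccd': ·  ←P1
  n11 'bb': b→12
  n12 'bbb': a→13
  n13 'bbba': d→14
  n14 'bbbad': ·  ←P3
  n15 'dd': b→16
  n16 'ddb': c→17
  n17 'ddbc': ·  ←P4
  n18 'c': c→19
  n19 'cc': a→20
  n20 'cca': d→21
  n21 'ccad': b→22
  n22 'ccadb': ·  ←P5

Failure links (BFS by depth):
  n1('d'): parent n0 fail=0; on 'd' 0 → fail=0;  out ∅∪∅=∅
  n7('b'): parent n0 fail=0; on 'b' 0 → fail=0;  out ∅∪∅=∅
  n18('c'): parent n0 fail=0; on 'c' 0 → fail=0;  out ∅∪∅=∅
  n2('dc'): parent n1 fail=0; on 'c' 0 → fail=18;  out {2}∪∅={2}
  n8('bc'): parent n7 fail=0; on 'c' 0 → fail=18;  out ∅∪∅=∅
  n11('bb'): parent n7 fail=0; on 'b' 0 → fail=7;  out ∅∪∅=∅
  n15('dd'): parent n1 fail=0; on 'd' 0 → fail=1;  out ∅∪∅=∅
  n19('cc'): parent n18 fail=0; on 'c' 0 → fail=18;  out ∅∪∅=∅
  n3('dcc'): parent n2 fail=18; on 'c' 18 → fail=19;  out ∅∪∅=∅
  n9('bcc'): parent n8 fail=18; on 'c' 18 → fail=19;  out ∅∪∅=∅
  n12('bbb'): parent n11 fail=7; on 'b' 7 → fail=11;  out ∅∪∅=∅
  n16('ddb'): parent n15 fail=1; on 'b' 1→0 → fail=7;  out ∅∪∅=∅
  n20('cca'): parent n19 fail=18; on 'a' 18→0 → fail=0;  out ∅∪∅=∅
  n4('dcca'): parent n3 fail=19; on 'a' 19 → fail=20;  out ∅∪∅=∅
  n10('bccd'): parent n9 fail=19; on 'd' 19→18→0 → fail=1;  out {1}∪∅={1}
  n13('bbba'): parent n12 fail=11; on 'a' 11→7→0 → fail=0;  out ∅∪∅=∅
  n17('ddbc'): parent n16 fail=7; on 'c' 7 → fail=8;  out {4}∪∅={4}
  n21('ccad'): parent n20 fail=0; on 'd' 0 → fail=1;  out ∅∪∅=∅
  n5('dccad'): parent n4 fail=20; on 'd' 20 → fail=21;  out ∅∪∅=∅
  n14('bbbad'): parent n13 fail=0; on 'd' 0 → fail=1;  out {3}∪∅={3}
  n22('ccadb'): parent n21 fail=1; on 'b' 1→0 → fail=7;  out {5}∪∅={5}
  n6('dccadb'): parent n5 fail=21; on 'b' 21 → fail=22;  out {0}∪{5}={0,5}

Scan:
i=0 'd': node 0→1
i=1 'c': node 1→2  → match P2@[0:1]
i=2 'c': node 2→3
i=3 'a': node 3→4
i=4 'd': node 4→5
i=5 'b': node 5→6  → match P0@[0:5],P5@[1:5]
i=6 'd': node 6→1 (via fail)
i=7 'd': node 1→15
i=8 'b': node 15→16
i=9 'c': node 16→17  → match P4@[6:9]
i=10 'd': node 17→1 (via fail)
i=11 'c': node 1→2  → match P2@[10:11]
i=12 'd': node 2→1 (via fail)
i=13 'd': node 1→15
i=14 'd': node 15→15 (via fail)
i=15 'b': node 15→16
i=16 'c': node 16→17  → match P4@[13:16]
i=17 'd': node 17→1 (via fail)
i=18 'c': node 1→2  → match P2@[17:18]
i=19 'c': node 2→3
i=20 'a': node 3→4
i=21 'd': node 4→5
i=22 'b': node 5→6  → match P0@[17:22],P5@[18:22]
i=23 'c': node 6→8 (via fail)
i=24 'd': node 8→1 (via fail)
i=25 'c': node 1→2  → match P2@[24:25]
i=26 'c': node 2→3
i=27 'c': node 3→19 (via fail)
i=28 'a': node 19→20
i=29 'd': node 20→21

All matches (sorted): [[1,2],[5,0],[5,5],[9,4],[11,2],[16,4],[18,2],[22,0],[22,5],[25,2]]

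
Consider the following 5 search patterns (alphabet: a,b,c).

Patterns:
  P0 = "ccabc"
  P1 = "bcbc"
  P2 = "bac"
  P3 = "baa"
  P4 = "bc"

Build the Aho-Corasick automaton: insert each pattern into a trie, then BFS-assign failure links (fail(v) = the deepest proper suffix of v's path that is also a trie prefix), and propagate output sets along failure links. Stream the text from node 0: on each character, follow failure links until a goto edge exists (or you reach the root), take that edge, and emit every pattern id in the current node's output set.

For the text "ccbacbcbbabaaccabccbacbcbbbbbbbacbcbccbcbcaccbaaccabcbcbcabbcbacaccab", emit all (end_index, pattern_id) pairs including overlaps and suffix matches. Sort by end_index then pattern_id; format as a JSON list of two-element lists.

Build:
Trie (insert patterns):
  0='ε' goto b→6 c→1
  1='c' goto c→2
  2='cc' goto a→3
  3='cca' goto b→4
  4='ccab' goto c→5
  5='ccabc' goto ·  ←P0
  6='b' goto a→10 c→7
  7='bc' goto b→8  ←P4
  8='bcb' goto c→9
  9='bcbc' goto ·  ←P1
  10='ba' goto a→12 c→11
  11='bac' goto ·  ←P2
  12='baa' goto ·  ←P3

Failure links (BFS by depth):
  fail(1) 'c': from fail(0)=0 chase 'c': 0 ⇒ 0;  out=∅∪out(0)=∅
  fail(6) 'b': from fail(0)=0 chase 'b': 0 ⇒ 0;  out=∅∪out(0)=∅
  fail(2) 'cc': from fail(1)=0 chase 'c': 0 ⇒ 1;  out=∅∪out(1)=∅
  fail(7) 'bc': from fail(6)=0 chase 'c': 0 ⇒ 1;  out={4}∪out(1)={4}
  fail(10) 'ba': from fail(6)=0 chase 'a': 0 ⇒ 0;  out=∅∪out(0)=∅
  fail(3) 'cca': from fail(2)=1 chase 'a': 1→0 ⇒ 0;  out=∅∪out(0)=∅
  fail(8) 'bcb': from fail(7)=1 chase 'b': 1→0 ⇒ 6;  out=∅∪out(6)=∅
  fail(11) 'bac': from fail(10)=0 chase 'c': 0 ⇒ 1;  out={2}∪out(1)={2}
  fail(12) 'baa': from fail(10)=0 chase 'a': 0 ⇒ 0;  out={3}∪out(0)={3}
  fail(4) 'ccab': from fail(3)=0 chase 'b': 0 ⇒ 6;  out=∅∪out(6)=∅
  fail(9) 'bcbc': from fail(8)=6 chase 'c': 6 ⇒ 7;  out={1}∪out(7)={1,4}
  fail(5) 'ccabc': from fail(4)=6 chase 'c': 6 ⇒ 7;  out={0}∪out(7)={0,4}

Text stream:
pos 0 'c': at 1
pos 1 'c': at 2
pos 2 'b': at 6 ·f
pos 3 'a': at 10
pos 4 'c': at 11  ** P2@[2:4]
pos 5 'b': at 6 ·f
pos 6 'c': at 7  ** P4@[5:6]
pos 7 'b': at 8
pos 8 'b': at 6 ·f
pos 9 'a': at 10
pos 10 'b': at 6 ·f
pos 11 'a': at 10
pos 12 'a': at 12  ** P3@[10:12]
pos 13 'c': at 1 ·f
pos 14 'c': at 2
pos 15 'a': at 3
pos 16 'b': at 4
pos 17 'c': at 5  ** P0@[13:17],P4@[16:17]
pos 18 'c': at 2 ·f
pos 19 'b': at 6 ·f
pos 20 'a': at 10
pos 21 'c': at 11  ** P2@[19:21]
pos 22 'b': at 6 ·f
pos 23 'c': at 7  ** P4@[22:23]
pos 24 'b': at 8
pos 25 'b': at 6 ·f
pos 26 'b': at 6 ·f
pos 27 'b': at 6 ·f
pos 28 'b': at 6 ·f
pos 29 'b': at 6 ·f
pos 30 'b': at 6 ·f
pos 31 'a': at 10
pos 32 'c': at 11  ** P2@[30:32]
pos 33 'b': at 6 ·f
pos 34 'c': at 7  ** P4@[33:34]
pos 35 'b': at 8
pos 36 'c': at 9  ** P1@[33:36],P4@[35:36]
pos 37 'c': at 2 ·f
pos 38 'b': at 6 ·f
pos 39 'c': at 7  ** P4@[38:39]
pos 40 'b': at 8
pos 41 'c': at 9  ** P1@[38:41],P4@[40:41]
pos 42 'a': at 0 ·f
pos 43 'c': at 1
pos 44 'c': at 2
pos 45 'b': at 6 ·f
pos 46 'a': at 10
pos 47 'a': at 12  ** P3@[45:47]
pos 48 'c': at 1 ·f
pos 49 'c': at 2
pos 50 'a': at 3
pos 51 'b': at 4
pos 52 'c': at 5  ** P0@[48:52],P4@[51:52]
pos 53 'b': at 8 ·f
pos 54 'c': at 9  ** P1@[51:54],P4@[53:54]
pos 55 'b': at 8 ·f
pos 56 'c': at 9  ** P1@[53:56],P4@[55:56]
pos 57 'a': at 0 ·f
pos 58 'b': at 6
pos 59 'b': at 6 ·f
pos 60 'c': at 7  ** P4@[59:60]
pos 61 'b': at 8
pos 62 'a': at 10 ·f
pos 63 'c': at 11  ** P2@[61:63]
pos 64 'a': at 0 ·f
pos 65 'c': at 1
pos 66 'c': at 2
pos 67 'a': at 3
pos 68 'b': at 4

Matches: [[4,2],[6,4],[12,3],[17,0],[17,4],[21,2],[23,4],[32,2],[34,4],[36,1],[36,4],[39,4],[41,1],[41,4],[47,3],[52,0],[52,4],[54,1],[54,4],[56,1],[56,4],[60,4],[63,2]]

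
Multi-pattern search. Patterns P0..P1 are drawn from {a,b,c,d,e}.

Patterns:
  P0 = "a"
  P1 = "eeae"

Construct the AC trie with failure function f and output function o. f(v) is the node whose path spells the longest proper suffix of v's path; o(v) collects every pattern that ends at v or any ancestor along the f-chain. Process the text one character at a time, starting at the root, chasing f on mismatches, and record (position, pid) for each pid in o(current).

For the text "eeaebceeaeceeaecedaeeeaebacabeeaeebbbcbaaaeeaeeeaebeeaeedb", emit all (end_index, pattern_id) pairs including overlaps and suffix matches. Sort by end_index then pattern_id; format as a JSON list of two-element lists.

Build:
Trie nodes:
  0='ε' goto a→1 e→2
  1='a' goto ·  ←P0
  2='e' goto e→3
  3='ee' goto a→4
  4='eea' goto e→5
  5='eeae' goto ·  ←P1

Failure links (BFS by depth):
  fail(1) 'a': from fail(0)=0 chase 'a': 0 ⇒ 0;  out={0}∪out(0)={0}
  fail(2) 'e': from fail(0)=0 chase 'e': 0 ⇒ 0;  out=∅∪out(0)=∅
  fail(3) 'ee': from fail(2)=0 chase 'e': 0 ⇒ 2;  out=∅∪out(2)=∅
  fail(4) 'eea': from fail(3)=2 chase 'a': 2→0 ⇒ 1;  out=∅∪out(1)={0}
  fail(5) 'eeae': from fail(4)=1 chase 'e': 1→0 ⇒ 2;  out={1}∪out(2)={1}

Run:
[0] read 'e'  n0⇒n2
[1] read 'e'  n2⇒n3
[2] read 'a'  n3⇒n4  → match P0@[2:2]
[3] read 'e'  n4⇒n5  → match P1@[0:3]
[4] read 'b'  n5⇒n0 (via fail)
[5] read 'c'  n0⇒n0
[6] read 'e'  n0⇒n2
[7] read 'e'  n2⇒n3
[8] read 'a'  n3⇒n4  → match P0@[8:8]
[9] read 'e'  n4⇒n5  → match P1@[6:9]
[10] read 'c'  n5⇒n0 (via fail)
[11] read 'e'  n0⇒n2
[12] read 'e'  n2⇒n3
[13] read 'a'  n3⇒n4  → match P0@[13:13]
[14] read 'e'  n4⇒n5  → match P1@[11:14]
[15] read 'c'  n5⇒n0 (via fail)
[16] read 'e'  n0⇒n2
[17] read 'd'  n2⇒n0 (via fail)
[18] read 'a'  n0⇒n1  → match P0@[18:18]
[19] read 'e'  n1⇒n2 (via fail)
[20] read 'e'  n2⇒n3
[21] read 'e'  n3⇒n3 (via fail)
[22] read 'a'  n3⇒n4  → match P0@[22:22]
[23] read 'e'  n4⇒n5  → match P1@[20:23]
[24] read 'b'  n5⇒n0 (via fail)
[25] read 'a'  n0⇒n1  → match P0@[25:25]
[26] read 'c'  n1⇒n0 (via fail)
[27] read 'a'  n0⇒n1  → match P0@[27:27]
[28] read 'b'  n1⇒n0 (via fail)
[29] read 'e'  n0⇒n2
[30] read 'e'  n2⇒n3
[31] read 'a'  n3⇒n4  → match P0@[31:31]
[32] read 'e'  n4⇒n5  → match P1@[29:32]
[33] read 'e'  n5⇒n3 (via fail)
[34] read 'b'  n3⇒n0 (via fail)
[35] read 'b'  n0⇒n0
[36] read 'b'  n0⇒n0
[37] read 'c'  n0⇒n0
[38] read 'b'  n0⇒n0
[39] read 'a'  n0⇒n1  → match P0@[39:39]
[40] read 'a'  n1⇒n1 (via fail)  → match P0@[40:40]
[41] read 'a'  n1⇒n1 (via fail)  → match P0@[41:41]
[42] read 'e'  n1⇒n2 (via fail)
[43] read 'e'  n2⇒n3
[44] read 'a'  n3⇒n4  → match P0@[44:44]
[45] read 'e'  n4⇒n5  → match P1@[42:45]
[46] read 'e'  n5⇒n3 (via fail)
[47] read 'e'  n3⇒n3 (via fail)
[48] read 'a'  n3⇒n4  → match P0@[48:48]
[49] read 'e'  n4⇒n5  → match P1@[46:49]
[50] read 'b'  n5⇒n0 (via fail)
[51] read 'e'  n0⇒n2
[52] read 'e'  n2⇒n3
[53] read 'a'  n3⇒n4  → match P0@[53:53]
[54] read 'e'  n4⇒n5  → match P1@[51:54]
[55] read 'e'  n5⇒n3 (via fail)
[56] read 'd'  n3⇒n0 (via fail)
[57] read 'b'  n0⇒n0

Matches: [[2,0],[3,1],[8,0],[9,1],[13,0],[14,1],[18,0],[22,0],[23,1],[25,0],[27,0],[31,0],[32,1],[39,0],[40,0],[41,0],[44,0],[45,1],[48,0],[49,1],[53,0],[54,1]]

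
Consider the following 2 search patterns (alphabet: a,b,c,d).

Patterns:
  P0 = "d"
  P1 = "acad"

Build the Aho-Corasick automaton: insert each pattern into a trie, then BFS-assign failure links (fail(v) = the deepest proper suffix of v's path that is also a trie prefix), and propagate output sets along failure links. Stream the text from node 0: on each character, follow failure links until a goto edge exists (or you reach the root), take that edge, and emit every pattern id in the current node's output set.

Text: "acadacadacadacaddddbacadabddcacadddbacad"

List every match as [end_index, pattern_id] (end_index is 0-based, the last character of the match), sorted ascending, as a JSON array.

Build automaton:
Trie (insert patterns):
  0='ε' goto a→2 d→1
  1='d' goto ·  ←P0
  2='a' goto c→3
  3='ac' goto a→4
  4='aca' goto d→5
  5='acad' goto ·  ←P1

BFS fail/out derivation:
  fail(1) 'd': from fail(0)=0 chase 'd': 0 ⇒ 0;  out={0}∪out(0)={0}
  fail(2) 'a': from fail(0)=0 chase 'a': 0 ⇒ 0;  out=∅∪out(0)=∅
  fail(3) 'ac': from fail(2)=0 chase 'c': 0 ⇒ 0;  out=∅∪out(0)=∅
  fail(4) 'aca': from fail(3)=0 chase 'a': 0 ⇒ 2;  out=∅∪out(2)=∅
  fail(5) 'acad': from fail(4)=2 chase 'd': 2→0 ⇒ 1;  out={1}∪out(1)={0,1}

Run:
[0] read 'a'  n0⇒n2
[1] read 'c'  n2⇒n3
[2] read 'a'  n3⇒n4
[3] read 'd'  n4⇒n5  emit P0@[3:3],P1@[0:3]
[4] read 'a'  n5⇒n2 ·f
[5] read 'c'  n2⇒n3
[6] read 'a'  n3⇒n4
[7] read 'd'  n4⇒n5  emit P0@[7:7],P1@[4:7]
[8] read 'a'  n5⇒n2 ·f
[9] read 'c'  n2⇒n3
[10] read 'a'  n3⇒n4
[11] read 'd'  n4⇒n5  emit P0@[11:11],P1@[8:11]
[12] read 'a'  n5⇒n2 ·f
[13] read 'c'  n2⇒n3
[14] read 'a'  n3⇒n4
[15] read 'd'  n4⇒n5  emit P0@[15:15],P1@[12:15]
[16] read 'd'  n5⇒n1 ·f  emit P0@[16:16]
[17] read 'd'  n1⇒n1 ·f  emit P0@[17:17]
[18] read 'd'  n1⇒n1 ·f  emit P0@[18:18]
[19] read 'b'  n1⇒n0 ·f
[20] read 'a'  n0⇒n2
[21] read 'c'  n2⇒n3
[22] read 'a'  n3⇒n4
[23] read 'd'  n4⇒n5  emit P0@[23:23],P1@[20:23]
[24] read 'a'  n5⇒n2 ·f
[25] read 'b'  n2⇒n0 ·f
[26] read 'd'  n0⇒n1  emit P0@[26:26]
[27] read 'd'  n1⇒n1 ·f  emit P0@[27:27]
[28] read 'c'  n1⇒n0 ·f
[29] read 'a'  n0⇒n2
[30] read 'c'  n2⇒n3
[31] read 'a'  n3⇒n4
[32] read 'd'  n4⇒n5  emit P0@[32:32],P1@[29:32]
[33] read 'd'  n5⇒n1 ·f  emit P0@[33:33]
[34] read 'd'  n1⇒n1 ·f  emit P0@[34:34]
[35] read 'b'  n1⇒n0 ·f
[36] read 'a'  n0⇒n2
[37] read 'c'  n2⇒n3
[38] read 'a'  n3⇒n4
[39] read 'd'  n4⇒n5  emit P0@[39:39],P1@[36:39]

Matches: [[3,0],[3,1],[7,0],[7,1],[11,0],[11,1],[15,0],[15,1],[16,0],[17,0],[18,0],[23,0],[23,1],[26,0],[27,0],[32,0],[32,1],[33,0],[34,0],[39,0],[39,1]]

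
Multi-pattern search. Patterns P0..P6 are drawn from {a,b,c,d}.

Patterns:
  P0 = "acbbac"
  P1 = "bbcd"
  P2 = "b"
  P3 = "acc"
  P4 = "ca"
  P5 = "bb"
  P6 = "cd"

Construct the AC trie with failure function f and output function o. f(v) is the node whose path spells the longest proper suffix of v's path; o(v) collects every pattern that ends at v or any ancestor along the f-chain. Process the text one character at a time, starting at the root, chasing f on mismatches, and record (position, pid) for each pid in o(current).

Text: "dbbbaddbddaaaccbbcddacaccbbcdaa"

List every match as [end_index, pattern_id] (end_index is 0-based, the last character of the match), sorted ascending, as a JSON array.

Construct AC machine:
Trie nodes:
  0='ε' goto a→1 b→7 c→12
  1='a' goto c→2
  2='ac' goto b→3 c→11
  3='acb' goto b→4
  4='acbb' goto a→5
  5='acbba' goto c→6
  6='acbbac' goto ·  [P0 ends]
  7='b' goto b→8  [P2 ends]
  8='bb' goto c→9  [P5 ends]
  9='bbc' goto d→10
  10='bbcd' goto ·  [P1 ends]
  11='acc' goto ·  [P3 ends]
  12='c' goto a→13 d→14
  13='ca' goto ·  [P4 ends]
  14='cd' goto ·  [P6 ends]

Failure links (BFS by depth):
  fail(1) 'a': from fail(0)=0 chase 'a': 0 ⇒ 0;  out=∅∪out(0)=∅
  fail(7) 'b': from fail(0)=0 chase 'b': 0 ⇒ 0;  out={2}∪out(0)={2}
  fail(12) 'c': from fail(0)=0 chase 'c': 0 ⇒ 0;  out=∅∪out(0)=∅
  fail(2) 'ac': from fail(1)=0 chase 'c': 0 ⇒ 12;  out=∅∪out(12)=∅
  fail(8) 'bb': from fail(7)=0 chase 'b': 0 ⇒ 7;  out={5}∪out(7)={2,5}
  fail(13) 'ca': from fail(12)=0 chase 'a': 0 ⇒ 1;  out={4}∪out(1)={4}
  fail(14) 'cd': from fail(12)=0 chase 'd': 0 ⇒ 0;  out={6}∪out(0)={6}
  fail(3) 'acb': from fail(2)=12 chase 'b': 12→0 ⇒ 7;  out=∅∪out(7)={2}
  fail(9) 'bbc': from fail(8)=7 chase 'c': 7→0 ⇒ 12;  out=∅∪out(12)=∅
  fail(11) 'acc': from fail(2)=12 chase 'c': 12→0 ⇒ 12;  out={3}∪out(12)={3}
  fail(4) 'acbb': from fail(3)=7 chase 'b': 7 ⇒ 8;  out=∅∪out(8)={2,5}
  fail(10) 'bbcd': from fail(9)=12 chase 'd': 12 ⇒ 14;  out={1}∪out(14)={1,6}
  fail(5) 'acbba': from fail(4)=8 chase 'a': 8→7→0 ⇒ 1;  out=∅∪out(1)=∅
  fail(6) 'acbbac': from fail(5)=1 chase 'c': 1 ⇒ 2;  out={0}∪out(2)={0}

Run:
[0] read 'd'  n0⇒n0
[1] read 'b'  n0⇒n7  emit P2@[1:1]
[2] read 'b'  n7⇒n8  emit P2@[2:2],P5@[1:2]
[3] read 'b'  n8⇒n8 ·f  emit P2@[3:3],P5@[2:3]
[4] read 'a'  n8⇒n1 ·f
[5] read 'd'  n1⇒n0 ·f
[6] read 'd'  n0⇒n0
[7] read 'b'  n0⇒n7  emit P2@[7:7]
[8] read 'd'  n7⇒n0 ·f
[9] read 'd'  n0⇒n0
[10] read 'a'  n0⇒n1
[11] read 'a'  n1⇒n1 ·f
[12] read 'a'  n1⇒n1 ·f
[13] read 'c'  n1⇒n2
[14] read 'c'  n2⇒n11  emit P3@[12:14]
[15] read 'b'  n11⇒n7 ·f  emit P2@[15:15]
[16] read 'b'  n7⇒n8  emit P2@[16:16],P5@[15:16]
[17] read 'c'  n8⇒n9
[18] read 'd'  n9⇒n10  emit P1@[15:18],P6@[17:18]
[19] read 'd'  n10⇒n0 ·f
[20] read 'a'  n0⇒n1
[21] read 'c'  n1⇒n2
[22] read 'a'  n2⇒n13 ·f  emit P4@[21:22]
[23] read 'c'  n13⇒n2 ·f
[24] read 'c'  n2⇒n11  emit P3@[22:24]
[25] read 'b'  n11⇒n7 ·f  emit P2@[25:25]
[26] read 'b'  n7⇒n8  emit P2@[26:26],P5@[25:26]
[27] read 'c'  n8⇒n9
[28] read 'd'  n9⇒n10  emit P1@[25:28],P6@[27:28]
[29] read 'a'  n10⇒n1 ·f
[30] read 'a'  n1⇒n1 ·f

Matches: [[1,2],[2,2],[2,5],[3,2],[3,5],[7,2],[14,3],[15,2],[16,2],[16,5],[18,1],[18,6],[22,4],[24,3],[25,2],[26,2],[26,5],[28,1],[28,6]]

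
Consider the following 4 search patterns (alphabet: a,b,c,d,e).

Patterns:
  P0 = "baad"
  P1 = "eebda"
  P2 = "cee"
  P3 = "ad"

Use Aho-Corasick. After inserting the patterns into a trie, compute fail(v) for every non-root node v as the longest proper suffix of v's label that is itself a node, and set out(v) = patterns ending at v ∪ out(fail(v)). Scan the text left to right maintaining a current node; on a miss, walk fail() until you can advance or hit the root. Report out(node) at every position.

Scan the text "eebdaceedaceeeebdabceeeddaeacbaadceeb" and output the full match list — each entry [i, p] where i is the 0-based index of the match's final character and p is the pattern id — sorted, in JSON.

Build:
Trie nodes:
  0='ε' goto a→13 b→1 c→10 e→5
  1='b' goto a→2
  2='ba' goto a→3
  3='baa' goto d→4
  4='baad' goto ·  ←P0
  5='e' goto e→6
  6='ee' goto b→7
  7='eeb' goto d→8
  8='eebd' goto a→9
  9='eebda' goto ·  ←P1
  10='c' goto e→11
  11='ce' goto e→12
  12='cee' goto ·  ←P2
  13='a' goto d→14
  14='ad' goto ·  ←P3

Failure links (BFS by depth):
  fail(1) 'b': from fail(0)=0 chase 'b': 0 ⇒ 0;  out=∅∪out(0)=∅
  fail(5) 'e': from fail(0)=0 chase 'e': 0 ⇒ 0;  out=∅∪out(0)=∅
  fail(10) 'c': from fail(0)=0 chase 'c': 0 ⇒ 0;  out=∅∪out(0)=∅
  fail(13) 'a': from fail(0)=0 chase 'a': 0 ⇒ 0;  out=∅∪out(0)=∅
  fail(2) 'ba': from fail(1)=0 chase 'a': 0 ⇒ 13;  out=∅∪out(13)=∅
  fail(6) 'ee': from fail(5)=0 chase 'e': 0 ⇒ 5;  out=∅∪out(5)=∅
  fail(11) 'ce': from fail(10)=0 chase 'e': 0 ⇒ 5;  out=∅∪out(5)=∅
  fail(14) 'ad': from fail(13)=0 chase 'd': 0 ⇒ 0;  out={3}∪out(0)={3}
  fail(3) 'baa': from fail(2)=13 chase 'a': 13→0 ⇒ 13;  out=∅∪out(13)=∅
  fail(7) 'eeb': from fail(6)=5 chase 'b': 5→0 ⇒ 1;  out=∅∪out(1)=∅
  fail(12) 'cee': from fail(11)=5 chase 'e': 5 ⇒ 6;  out={2}∪out(6)={2}
  fail(4) 'baad': from fail(3)=13 chase 'd': 13 ⇒ 14;  out={0}∪out(14)={0,3}
  fail(8) 'eebd': from fail(7)=1 chase 'd': 1→0 ⇒ 0;  out=∅∪out(0)=∅
  fail(9) 'eebda': from fail(8)=0 chase 'a': 0 ⇒ 13;  out={1}∪out(13)={1}

Scan:
pos 0 'e': at 5
pos 1 'e': at 6
pos 2 'b': at 7
pos 3 'd': at 8
pos 4 'a': at 9  emit P1@[0:4]
pos 5 'c': at 10 (fail-walked)
pos 6 'e': at 11
pos 7 'e': at 12  emit P2@[5:7]
pos 8 'd': at 0 (fail-walked)
pos 9 'a': at 13
pos 10 'c': at 10 (fail-walked)
pos 11 'e': at 11
pos 12 'e': at 12  emit P2@[10:12]
pos 13 'e': at 6 (fail-walked)
pos 14 'e': at 6 (fail-walked)
pos 15 'b': at 7
pos 16 'd': at 8
pos 17 'a': at 9  emit P1@[13:17]
pos 18 'b': at 1 (fail-walked)
pos 19 'c': at 10 (fail-walked)
pos 20 'e': at 11
pos 21 'e': at 12  emit P2@[19:21]
pos 22 'e': at 6 (fail-walked)
pos 23 'd': at 0 (fail-walked)
pos 24 'd': at 0
pos 25 'a': at 13
pos 26 'e': at 5 (fail-walked)
pos 27 'a': at 13 (fail-walked)
pos 28 'c': at 10 (fail-walked)
pos 29 'b': at 1 (fail-walked)
pos 30 'a': at 2
pos 31 'a': at 3
pos 32 'd': at 4  emit P0@[29:32],P3@[31:32]
pos 33 'c': at 10 (fail-walked)
pos 34 'e': at 11
pos 35 'e': at 12  emit P2@[33:35]
pos 36 'b': at 7 (fail-walked)

All matches (sorted): [[4,1],[7,2],[12,2],[17,1],[21,2],[32,0],[32,3],[35,2]]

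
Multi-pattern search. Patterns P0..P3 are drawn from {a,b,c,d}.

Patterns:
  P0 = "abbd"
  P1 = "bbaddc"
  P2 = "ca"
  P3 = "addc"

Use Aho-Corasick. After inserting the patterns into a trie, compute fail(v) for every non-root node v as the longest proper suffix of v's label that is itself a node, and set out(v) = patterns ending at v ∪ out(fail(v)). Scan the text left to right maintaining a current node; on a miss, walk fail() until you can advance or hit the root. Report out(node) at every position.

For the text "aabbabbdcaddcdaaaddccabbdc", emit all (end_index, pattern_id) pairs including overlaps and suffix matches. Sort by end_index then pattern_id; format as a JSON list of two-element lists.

Construct AC machine:
Trie (insert patterns):
  n0 'ε': a→1 b→5 c→11
  n1 'a': b→2 d→13
  n2 'ab': b→3
  n3 'abb': d→4
  n4 'abbd': ·  [P0 ends]
  n5 'b': b→6
  n6 'bb': a→7
  n7 'bba': d→8
  n8 'bbad': d→9
  n9 'bbadd': c→10
  n10 'bbaddc': ·  [P1 ends]
  n11 'c': a→12
  n12 'ca': ·  [P2 ends]
  n13 'ad': d→14
  n14 'add': c→15
  n15 'addc': ·  [P3 ends]

Failure links (BFS by depth):
  fail(1) 'a': from fail(0)=0 chase 'a': 0 ⇒ 0;  out=∅∪out(0)=∅
  fail(5) 'b': from fail(0)=0 chase 'b': 0 ⇒ 0;  out=∅∪out(0)=∅
  fail(11) 'c': from fail(0)=0 chase 'c': 0 ⇒ 0;  out=∅∪out(0)=∅
  fail(2) 'ab': from fail(1)=0 chase 'b': 0 ⇒ 5;  out=∅∪out(5)=∅
  fail(6) 'bb': from fail(5)=0 chase 'b': 0 ⇒ 5;  out=∅∪out(5)=∅
  fail(12) 'ca': from fail(11)=0 chase 'a': 0 ⇒ 1;  out={2}∪out(1)={2}
  fail(13) 'ad': from fail(1)=0 chase 'd': 0 ⇒ 0;  out=∅∪out(0)=∅
  fail(3) 'abb': from fail(2)=5 chase 'b': 5 ⇒ 6;  out=∅∪out(6)=∅
  fail(7) 'bba': from fail(6)=5 chase 'a': 5→0 ⇒ 1;  out=∅∪out(1)=∅
  fail(14) 'add': from fail(13)=0 chase 'd': 0 ⇒ 0;  out=∅∪out(0)=∅
  fail(4) 'abbd': from fail(3)=6 chase 'd': 6→5→0 ⇒ 0;  out={0}∪out(0)={0}
  fail(8) 'bbad': from fail(7)=1 chase 'd': 1 ⇒ 13;  out=∅∪out(13)=∅
  fail(15) 'addc': from fail(14)=0 chase 'c': 0 ⇒ 11;  out={3}∪out(11)={3}
  fail(9) 'bbadd': from fail(8)=13 chase 'd': 13 ⇒ 14;  out=∅∪out(14)=∅
  fail(10) 'bbaddc': from fail(9)=14 chase 'c': 14 ⇒ 15;  out={1}∪out(15)={1,3}

Scan:
i=0 'a': node 0→1
i=1 'a': node 1→1 (via fail)
i=2 'b': node 1→2
i=3 'b': node 2→3
i=4 'a': node 3→7 (via fail)
i=5 'b': node 7→2 (via fail)
i=6 'b': node 2→3
i=7 'd': node 3→4  emit P0@[4:7]
i=8 'c': node 4→11 (via fail)
i=9 'a': node 11→12  emit P2@[8:9]
i=10 'd': node 12→13 (via fail)
i=11 'd': node 13→14
i=12 'c': node 14→15  emit P3@[9:12]
i=13 'd': node 15→0 (via fail)
i=14 'a': node 0→1
i=15 'a': node 1→1 (via fail)
i=16 'a': node 1→1 (via fail)
i=17 'd': node 1→13
i=18 'd': node 13→14
i=19 'c': node 14→15  emit P3@[16:19]
i=20 'c': node 15→11 (via fail)
i=21 'a': node 11→12  emit P2@[20:21]
i=22 'b': node 12→2 (via fail)
i=23 'b': node 2→3
i=24 'd': node 3→4  emit P0@[21:24]
i=25 'c': node 4→11 (via fail)

All matches (sorted): [[7,0],[9,2],[12,3],[19,3],[21,2],[24,0]]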